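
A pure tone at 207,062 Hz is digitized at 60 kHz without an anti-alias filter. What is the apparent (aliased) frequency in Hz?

27,062 Hz

Nyquist = 60,000/2 = 30,000 Hz; 207,062 Hz exceeds it.
Alias = |207,062 − 3×60,000| = |207,062 − 180,000| = 27,062 Hz.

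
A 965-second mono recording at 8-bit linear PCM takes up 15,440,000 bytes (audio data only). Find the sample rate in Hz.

16,000 Hz

Bytes = sample_rate × seconds × bytes_per_sample × channels.
sample_rate = 15,440,000 / (965 × 1 × 1) = 15,440,000 / 965 = 16,000 Hz.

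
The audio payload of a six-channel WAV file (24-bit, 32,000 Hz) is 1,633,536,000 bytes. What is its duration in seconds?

2,836 seconds

Byte rate = 32,000 × 3 × 6 = 576,000 bytes/s.
Duration = 1,633,536,000 / 576,000 = 2,836 s.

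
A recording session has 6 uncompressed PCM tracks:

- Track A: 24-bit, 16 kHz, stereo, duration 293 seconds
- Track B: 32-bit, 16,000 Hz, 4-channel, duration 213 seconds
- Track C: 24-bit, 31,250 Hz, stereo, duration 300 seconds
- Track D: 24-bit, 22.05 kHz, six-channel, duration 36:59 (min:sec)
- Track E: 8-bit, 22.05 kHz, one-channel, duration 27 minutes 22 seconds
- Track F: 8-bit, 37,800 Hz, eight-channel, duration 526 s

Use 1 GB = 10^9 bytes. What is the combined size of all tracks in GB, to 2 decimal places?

1.21 GB

Track A: 16,000 × 293 × 3 × 2 = 28,128,000 bytes.
Track B: 16,000 × 213 × 4 × 4 = 54,528,000 bytes.
Track C: 31,250 × 300 × 3 × 2 = 56,250,000 bytes.
Track D: 36:59 (min:sec) = 2,219 s; 22,050 × 2,219 × 3 × 6 = 880,721,100 bytes.
Track E: 27 minutes 22 seconds = 1,642 s; 22,050 × 1,642 × 1 × 1 = 36,206,100 bytes.
Track F: 37,800 × 526 × 1 × 8 = 159,062,400 bytes.
Total = 1,214,895,600 bytes = 1.21 GB.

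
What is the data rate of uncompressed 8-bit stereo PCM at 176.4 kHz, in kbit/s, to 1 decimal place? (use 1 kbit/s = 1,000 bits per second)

Bit rate = 176,400 × 8 × 2 = 2,822,400 bits/s.
= 2822.4 kbit/s.

2822.4 kbit/s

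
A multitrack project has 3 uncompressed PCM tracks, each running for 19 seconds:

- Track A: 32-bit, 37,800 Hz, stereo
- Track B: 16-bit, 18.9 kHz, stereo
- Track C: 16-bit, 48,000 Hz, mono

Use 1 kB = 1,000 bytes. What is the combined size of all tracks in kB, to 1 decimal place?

Track A: 37,800 × 19 × 4 × 2 = 5,745,600 bytes.
Track B: 18,900 × 19 × 2 × 2 = 1,436,400 bytes.
Track C: 48,000 × 19 × 2 × 1 = 1,824,000 bytes.
Total = 9,006,000 bytes = 9006.0 kB.

9006.0 kB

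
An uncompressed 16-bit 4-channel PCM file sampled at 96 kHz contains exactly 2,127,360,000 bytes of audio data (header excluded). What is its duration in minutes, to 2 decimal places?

46.17 minutes

Byte rate = 96,000 × 2 × 4 = 768,000 bytes/s.
Duration = 2,127,360,000 / 768,000 = 2,770 s.
2,770 s / 60 = 46.17 minutes.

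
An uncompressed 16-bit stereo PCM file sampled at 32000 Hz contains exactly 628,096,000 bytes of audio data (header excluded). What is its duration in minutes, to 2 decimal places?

Byte rate = 32,000 × 2 × 2 = 128,000 bytes/s.
Duration = 628,096,000 / 128,000 = 4,907 s.
4,907 s / 60 = 81.78 minutes.

81.78 minutes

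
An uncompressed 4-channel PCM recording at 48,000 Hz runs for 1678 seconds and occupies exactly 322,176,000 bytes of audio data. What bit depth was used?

Bytes per sample = 322,176,000 / (48,000 × 1,678 × 4) = 322,176,000 / 322,176,000 = 1.
Bit depth = 1 × 8 = 8 bits.

8 bits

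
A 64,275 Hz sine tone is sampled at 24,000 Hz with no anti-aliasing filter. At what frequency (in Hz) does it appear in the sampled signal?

7,725 Hz

Nyquist = 24,000/2 = 12,000 Hz; 64,275 Hz exceeds it.
Alias = |64,275 − 3×24,000| = |64,275 − 72,000| = 7,725 Hz.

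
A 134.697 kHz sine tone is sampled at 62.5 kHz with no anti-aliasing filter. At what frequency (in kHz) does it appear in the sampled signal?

9.697 kHz

Nyquist = 62,500/2 = 31,250 Hz; 134,697 Hz exceeds it.
Alias = |134,697 − 2×62,500| = |134,697 − 125,000| = 9,697 Hz = 9.697 kHz.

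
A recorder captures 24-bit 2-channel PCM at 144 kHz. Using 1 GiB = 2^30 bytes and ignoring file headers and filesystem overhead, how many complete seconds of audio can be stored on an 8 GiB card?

Uncompressed byte rate = 144,000 × 3 × 2 = 864,000 bytes/s.
Capacity = 8 × 1,073,741,824 = 8,589,934,592 bytes.
8,589,934,592 / 864,000 ≈ 9942.05 s → 9,942 seconds.

9,942 seconds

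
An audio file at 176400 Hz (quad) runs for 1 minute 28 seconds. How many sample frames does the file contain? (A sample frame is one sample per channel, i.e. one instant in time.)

15,523,200 sample frames

1 minute 28 seconds = 88 s.
176,400 samples/s × 88 s = 15,523,200 frames.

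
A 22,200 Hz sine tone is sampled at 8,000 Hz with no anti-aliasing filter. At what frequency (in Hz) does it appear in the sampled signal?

1,800 Hz

Nyquist = 8,000/2 = 4,000 Hz; 22,200 Hz exceeds it.
Alias = |22,200 − 3×8,000| = |22,200 − 24,000| = 1,800 Hz.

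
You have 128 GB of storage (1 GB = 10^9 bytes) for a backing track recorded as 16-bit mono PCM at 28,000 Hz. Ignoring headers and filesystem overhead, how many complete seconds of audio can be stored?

Uncompressed byte rate = 28,000 × 2 × 1 = 56,000 bytes/s.
Capacity = 128 × 1,000,000,000 = 128,000,000,000 bytes.
128,000,000,000 / 56,000 ≈ 2285714.29 s → 2,285,714 seconds.

2,285,714 seconds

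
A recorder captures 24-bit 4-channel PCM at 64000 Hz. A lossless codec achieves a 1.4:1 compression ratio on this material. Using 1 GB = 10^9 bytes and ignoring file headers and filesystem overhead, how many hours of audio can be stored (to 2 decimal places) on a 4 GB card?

2.03 hours

Uncompressed byte rate = 64,000 × 3 × 4 = 768,000 bytes/s.
After 1.4:1 compression, effective rate ≈ 548571.43 bytes/s.
Capacity = 4 × 1,000,000,000 = 4,000,000,000 bytes.
4,000,000,000 / effective rate ≈ 7291.67 s → 2.03 hours.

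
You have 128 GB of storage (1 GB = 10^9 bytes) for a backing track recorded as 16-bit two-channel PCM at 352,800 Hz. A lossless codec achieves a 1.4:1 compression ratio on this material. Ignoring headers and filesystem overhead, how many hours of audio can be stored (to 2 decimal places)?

Uncompressed byte rate = 352,800 × 2 × 2 = 1,411,200 bytes/s.
After 1.4:1 compression, effective rate ≈ 1008000 bytes/s.
Capacity = 128 × 1,000,000,000 = 128,000,000,000 bytes.
128,000,000,000 / effective rate ≈ 126984.13 s → 35.27 hours.

35.27 hours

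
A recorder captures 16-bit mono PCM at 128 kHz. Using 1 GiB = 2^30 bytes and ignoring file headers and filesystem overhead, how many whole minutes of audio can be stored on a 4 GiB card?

279 minutes

Uncompressed byte rate = 128,000 × 2 × 1 = 256,000 bytes/s.
Capacity = 4 × 1,073,741,824 = 4,294,967,296 bytes.
4,294,967,296 / 256,000 ≈ 16777.22 s → 279 minutes.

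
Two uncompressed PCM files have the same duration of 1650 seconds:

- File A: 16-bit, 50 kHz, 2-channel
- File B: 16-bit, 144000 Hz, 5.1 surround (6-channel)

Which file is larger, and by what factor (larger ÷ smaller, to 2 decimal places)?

File A: 50,000 × 2 × 2 = 200,000 bytes/s.
File B: 144,000 × 2 × 6 = 1,728,000 bytes/s.
File B is larger; ratio = 2,851,200,000 / 330,000,000 = 8.64.

File B, by a factor of 8.64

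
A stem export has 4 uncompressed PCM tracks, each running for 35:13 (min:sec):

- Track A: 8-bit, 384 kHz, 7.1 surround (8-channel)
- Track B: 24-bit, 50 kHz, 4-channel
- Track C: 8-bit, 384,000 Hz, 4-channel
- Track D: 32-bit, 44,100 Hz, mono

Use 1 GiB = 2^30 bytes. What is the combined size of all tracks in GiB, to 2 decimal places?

10.60 GiB

35:13 (min:sec) = 2,113 s.
Track A: 384,000 × 2,113 × 1 × 8 = 6,491,136,000 bytes.
Track B: 50,000 × 2,113 × 3 × 4 = 1,267,800,000 bytes.
Track C: 384,000 × 2,113 × 1 × 4 = 3,245,568,000 bytes.
Track D: 44,100 × 2,113 × 4 × 1 = 372,733,200 bytes.
Total = 11,377,237,200 bytes = 10.60 GiB.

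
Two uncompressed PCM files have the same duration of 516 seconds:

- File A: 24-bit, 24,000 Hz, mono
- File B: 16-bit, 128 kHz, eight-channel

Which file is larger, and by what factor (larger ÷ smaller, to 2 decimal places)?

File A: 24,000 × 3 × 1 = 72,000 bytes/s.
File B: 128,000 × 2 × 8 = 2,048,000 bytes/s.
File B is larger; ratio = 1,056,768,000 / 37,152,000 = 28.44.

File B, by a factor of 28.44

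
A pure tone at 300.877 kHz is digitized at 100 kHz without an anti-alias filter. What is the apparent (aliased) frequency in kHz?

0.877 kHz

Nyquist = 100,000/2 = 50,000 Hz; 300,877 Hz exceeds it.
Alias = |300,877 − 3×100,000| = |300,877 − 300,000| = 877 Hz = 0.877 kHz.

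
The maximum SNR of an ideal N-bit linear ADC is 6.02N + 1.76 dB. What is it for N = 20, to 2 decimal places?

122.16 dB

6.02 × 20 + 1.76 = 122.16 dB.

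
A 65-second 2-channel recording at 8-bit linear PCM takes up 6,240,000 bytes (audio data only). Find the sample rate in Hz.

48,000 Hz

Bytes = sample_rate × seconds × bytes_per_sample × channels.
sample_rate = 6,240,000 / (65 × 1 × 2) = 6,240,000 / 130 = 48,000 Hz.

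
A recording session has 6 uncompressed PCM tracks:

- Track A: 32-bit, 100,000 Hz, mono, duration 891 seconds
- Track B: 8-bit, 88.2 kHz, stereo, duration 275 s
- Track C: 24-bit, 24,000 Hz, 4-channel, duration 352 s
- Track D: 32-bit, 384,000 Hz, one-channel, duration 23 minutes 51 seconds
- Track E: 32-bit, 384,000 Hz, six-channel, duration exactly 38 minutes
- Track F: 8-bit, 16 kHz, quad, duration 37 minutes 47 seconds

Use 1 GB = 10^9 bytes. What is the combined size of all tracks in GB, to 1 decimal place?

23.9 GB

Track A: 100,000 × 891 × 4 × 1 = 356,400,000 bytes.
Track B: 88,200 × 275 × 1 × 2 = 48,510,000 bytes.
Track C: 24,000 × 352 × 3 × 4 = 101,376,000 bytes.
Track D: 23 minutes 51 seconds = 1,431 s; 384,000 × 1,431 × 4 × 1 = 2,198,016,000 bytes.
Track E: exactly 38 minutes = 2,280 s; 384,000 × 2,280 × 4 × 6 = 21,012,480,000 bytes.
Track F: 37 minutes 47 seconds = 2,267 s; 16,000 × 2,267 × 1 × 4 = 145,088,000 bytes.
Total = 23,861,870,000 bytes = 23.9 GB.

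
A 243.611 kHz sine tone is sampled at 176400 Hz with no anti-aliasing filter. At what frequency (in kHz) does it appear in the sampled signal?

67.211 kHz

Nyquist = 176,400/2 = 88,200 Hz; 243,611 Hz exceeds it.
Alias = |243,611 − 1×176,400| = |243,611 − 176,400| = 67,211 Hz = 67.211 kHz.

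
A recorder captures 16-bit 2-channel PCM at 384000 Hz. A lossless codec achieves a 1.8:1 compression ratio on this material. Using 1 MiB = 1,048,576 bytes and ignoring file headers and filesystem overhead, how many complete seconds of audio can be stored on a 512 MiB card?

629 seconds

Uncompressed byte rate = 384,000 × 2 × 2 = 1,536,000 bytes/s.
After 1.8:1 compression, effective rate ≈ 853333.33 bytes/s.
Capacity = 512 × 1,048,576 = 536,870,912 bytes.
536,870,912 / effective rate ≈ 629.15 s → 629 seconds.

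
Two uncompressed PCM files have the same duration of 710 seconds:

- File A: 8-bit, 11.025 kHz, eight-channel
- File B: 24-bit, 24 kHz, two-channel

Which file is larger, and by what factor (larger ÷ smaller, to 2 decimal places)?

File B, by a factor of 1.63

File A: 11,025 × 1 × 8 = 88,200 bytes/s.
File B: 24,000 × 3 × 2 = 144,000 bytes/s.
File B is larger; ratio = 102,240,000 / 62,622,000 = 1.63.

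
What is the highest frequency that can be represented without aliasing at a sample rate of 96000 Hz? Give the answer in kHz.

Nyquist frequency = sample rate / 2 = 96,000 / 2 = 48 kHz.

48 kHz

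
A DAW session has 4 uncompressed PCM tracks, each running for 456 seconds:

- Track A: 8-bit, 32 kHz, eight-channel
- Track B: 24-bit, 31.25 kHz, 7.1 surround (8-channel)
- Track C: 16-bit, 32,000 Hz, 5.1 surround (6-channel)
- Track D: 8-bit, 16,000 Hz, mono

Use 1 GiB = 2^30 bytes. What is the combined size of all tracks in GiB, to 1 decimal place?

0.6 GiB

Track A: 32,000 × 456 × 1 × 8 = 116,736,000 bytes.
Track B: 31,250 × 456 × 3 × 8 = 342,000,000 bytes.
Track C: 32,000 × 456 × 2 × 6 = 175,104,000 bytes.
Track D: 16,000 × 456 × 1 × 1 = 7,296,000 bytes.
Total = 641,136,000 bytes = 0.6 GiB.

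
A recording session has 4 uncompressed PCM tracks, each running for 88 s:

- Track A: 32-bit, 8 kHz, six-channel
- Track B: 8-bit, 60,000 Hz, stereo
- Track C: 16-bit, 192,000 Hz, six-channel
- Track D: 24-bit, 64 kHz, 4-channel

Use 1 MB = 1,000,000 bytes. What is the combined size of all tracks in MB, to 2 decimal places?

Track A: 8,000 × 88 × 4 × 6 = 16,896,000 bytes.
Track B: 60,000 × 88 × 1 × 2 = 10,560,000 bytes.
Track C: 192,000 × 88 × 2 × 6 = 202,752,000 bytes.
Track D: 64,000 × 88 × 3 × 4 = 67,584,000 bytes.
Total = 297,792,000 bytes = 297.79 MB.

297.79 MB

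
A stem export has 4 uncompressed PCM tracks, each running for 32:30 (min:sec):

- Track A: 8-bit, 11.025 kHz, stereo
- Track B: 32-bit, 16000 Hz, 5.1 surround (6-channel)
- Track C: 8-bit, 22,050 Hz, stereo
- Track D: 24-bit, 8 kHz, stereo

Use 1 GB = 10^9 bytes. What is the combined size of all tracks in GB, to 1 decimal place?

32:30 (min:sec) = 1,950 s.
Track A: 11,025 × 1,950 × 1 × 2 = 42,997,500 bytes.
Track B: 16,000 × 1,950 × 4 × 6 = 748,800,000 bytes.
Track C: 22,050 × 1,950 × 1 × 2 = 85,995,000 bytes.
Track D: 8,000 × 1,950 × 3 × 2 = 93,600,000 bytes.
Total = 971,392,500 bytes = 1.0 GB.

1.0 GB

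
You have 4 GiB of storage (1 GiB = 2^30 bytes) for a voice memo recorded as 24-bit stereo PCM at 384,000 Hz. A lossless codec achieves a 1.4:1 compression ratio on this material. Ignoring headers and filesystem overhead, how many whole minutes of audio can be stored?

43 minutes

Uncompressed byte rate = 384,000 × 3 × 2 = 2,304,000 bytes/s.
After 1.4:1 compression, effective rate ≈ 1645714.29 bytes/s.
Capacity = 4 × 1,073,741,824 = 4,294,967,296 bytes.
4,294,967,296 / effective rate ≈ 2609.79 s → 43 minutes.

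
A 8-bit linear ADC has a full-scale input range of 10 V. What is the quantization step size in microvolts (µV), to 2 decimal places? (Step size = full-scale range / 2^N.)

10 V / 2^8 = 10 / 256 V = 39062.50 µV.

39062.50 µV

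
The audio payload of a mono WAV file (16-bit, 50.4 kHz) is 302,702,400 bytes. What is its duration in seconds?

Byte rate = 50,400 × 2 × 1 = 100,800 bytes/s.
Duration = 302,702,400 / 100,800 = 3,003 s.

3,003 seconds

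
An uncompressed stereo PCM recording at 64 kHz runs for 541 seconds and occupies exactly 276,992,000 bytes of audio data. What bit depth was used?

Bytes per sample = 276,992,000 / (64,000 × 541 × 2) = 276,992,000 / 69,248,000 = 4.
Bit depth = 4 × 8 = 32 bits.

32 bits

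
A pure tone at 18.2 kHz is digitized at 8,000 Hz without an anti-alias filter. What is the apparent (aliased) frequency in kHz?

2.2 kHz

Nyquist = 8,000/2 = 4,000 Hz; 18,200 Hz exceeds it.
Alias = |18,200 − 2×8,000| = |18,200 − 16,000| = 2,200 Hz = 2.2 kHz.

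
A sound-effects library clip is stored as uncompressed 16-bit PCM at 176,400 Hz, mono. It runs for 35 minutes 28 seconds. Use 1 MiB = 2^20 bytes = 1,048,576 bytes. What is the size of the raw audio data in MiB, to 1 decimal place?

Duration = 35 minutes 28 seconds = 2,128 s.
Bytes = 176,400 samples/s × 2,128 s × 2 bytes/sample × 1 ch = 750,758,400 bytes.
750,758,400 / 1,048,576 = 716.0 MiB.

716.0 MiB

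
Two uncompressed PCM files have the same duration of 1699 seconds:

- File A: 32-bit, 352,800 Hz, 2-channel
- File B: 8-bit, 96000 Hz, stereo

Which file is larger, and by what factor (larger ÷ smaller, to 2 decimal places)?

File A, by a factor of 14.70

File A: 352,800 × 4 × 2 = 2,822,400 bytes/s.
File B: 96,000 × 1 × 2 = 192,000 bytes/s.
File A is larger; ratio = 4,795,257,600 / 326,208,000 = 14.70.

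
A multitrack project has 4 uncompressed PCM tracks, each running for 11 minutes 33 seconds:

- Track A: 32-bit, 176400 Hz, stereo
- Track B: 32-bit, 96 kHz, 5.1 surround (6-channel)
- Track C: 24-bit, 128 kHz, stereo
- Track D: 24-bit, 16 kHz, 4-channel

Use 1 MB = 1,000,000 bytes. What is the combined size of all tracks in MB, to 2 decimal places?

11 minutes 33 seconds = 693 s.
Track A: 176,400 × 693 × 4 × 2 = 977,961,600 bytes.
Track B: 96,000 × 693 × 4 × 6 = 1,596,672,000 bytes.
Track C: 128,000 × 693 × 3 × 2 = 532,224,000 bytes.
Track D: 16,000 × 693 × 3 × 4 = 133,056,000 bytes.
Total = 3,239,913,600 bytes = 3239.91 MB.

3239.91 MB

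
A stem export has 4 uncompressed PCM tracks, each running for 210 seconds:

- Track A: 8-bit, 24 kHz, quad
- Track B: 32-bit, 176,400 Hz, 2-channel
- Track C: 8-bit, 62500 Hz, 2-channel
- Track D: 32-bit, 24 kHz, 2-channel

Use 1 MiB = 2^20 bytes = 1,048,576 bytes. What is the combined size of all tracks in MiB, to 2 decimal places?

365.34 MiB

Track A: 24,000 × 210 × 1 × 4 = 20,160,000 bytes.
Track B: 176,400 × 210 × 4 × 2 = 296,352,000 bytes.
Track C: 62,500 × 210 × 1 × 2 = 26,250,000 bytes.
Track D: 24,000 × 210 × 4 × 2 = 40,320,000 bytes.
Total = 383,082,000 bytes = 365.34 MiB.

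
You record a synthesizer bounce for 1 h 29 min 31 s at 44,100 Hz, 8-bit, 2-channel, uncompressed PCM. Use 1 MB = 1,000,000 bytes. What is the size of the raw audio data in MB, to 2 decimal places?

Duration = 1 h 29 min 31 s = 5,371 s.
Bytes = 44,100 samples/s × 5,371 s × 1 bytes/sample × 2 ch = 473,722,200 bytes.
473,722,200 / 1,000,000 = 473.72 MB.

473.72 MB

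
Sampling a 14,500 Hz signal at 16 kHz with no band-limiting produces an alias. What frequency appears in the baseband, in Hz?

Nyquist = 16,000/2 = 8,000 Hz; 14,500 Hz exceeds it.
Alias = |14,500 − 1×16,000| = |14,500 − 16,000| = 1,500 Hz.

1,500 Hz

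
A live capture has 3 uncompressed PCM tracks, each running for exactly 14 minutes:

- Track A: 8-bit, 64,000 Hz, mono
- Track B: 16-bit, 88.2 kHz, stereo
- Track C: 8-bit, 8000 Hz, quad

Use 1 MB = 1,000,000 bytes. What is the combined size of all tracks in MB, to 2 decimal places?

exactly 14 minutes = 840 s.
Track A: 64,000 × 840 × 1 × 1 = 53,760,000 bytes.
Track B: 88,200 × 840 × 2 × 2 = 296,352,000 bytes.
Track C: 8,000 × 840 × 1 × 4 = 26,880,000 bytes.
Total = 376,992,000 bytes = 376.99 MB.

376.99 MB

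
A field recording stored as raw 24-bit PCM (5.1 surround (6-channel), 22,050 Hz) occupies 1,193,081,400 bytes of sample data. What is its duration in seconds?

3,006 seconds

Byte rate = 22,050 × 3 × 6 = 396,900 bytes/s.
Duration = 1,193,081,400 / 396,900 = 3,006 s.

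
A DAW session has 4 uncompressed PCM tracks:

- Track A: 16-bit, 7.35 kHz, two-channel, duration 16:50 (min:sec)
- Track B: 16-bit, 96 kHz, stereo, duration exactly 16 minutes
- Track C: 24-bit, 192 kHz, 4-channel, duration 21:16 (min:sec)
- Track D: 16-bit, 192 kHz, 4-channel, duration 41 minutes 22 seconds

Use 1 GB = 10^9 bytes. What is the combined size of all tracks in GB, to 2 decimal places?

Track A: 16:50 (min:sec) = 1,010 s; 7,350 × 1,010 × 2 × 2 = 29,694,000 bytes.
Track B: exactly 16 minutes = 960 s; 96,000 × 960 × 2 × 2 = 368,640,000 bytes.
Track C: 21:16 (min:sec) = 1,276 s; 192,000 × 1,276 × 3 × 4 = 2,939,904,000 bytes.
Track D: 41 minutes 22 seconds = 2,482 s; 192,000 × 2,482 × 2 × 4 = 3,812,352,000 bytes.
Total = 7,150,590,000 bytes = 7.15 GB.

7.15 GB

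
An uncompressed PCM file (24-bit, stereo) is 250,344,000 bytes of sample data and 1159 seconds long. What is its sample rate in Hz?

36,000 Hz

Bytes = sample_rate × seconds × bytes_per_sample × channels.
sample_rate = 250,344,000 / (1,159 × 3 × 2) = 250,344,000 / 6,954 = 36,000 Hz.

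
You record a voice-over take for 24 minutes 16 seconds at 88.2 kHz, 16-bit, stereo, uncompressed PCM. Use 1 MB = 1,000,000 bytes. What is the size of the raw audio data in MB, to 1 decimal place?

Duration = 24 minutes 16 seconds = 1,456 s.
Bytes = 88,200 samples/s × 1,456 s × 2 bytes/sample × 2 ch = 513,676,800 bytes.
513,676,800 / 1,000,000 = 513.7 MB.

513.7 MB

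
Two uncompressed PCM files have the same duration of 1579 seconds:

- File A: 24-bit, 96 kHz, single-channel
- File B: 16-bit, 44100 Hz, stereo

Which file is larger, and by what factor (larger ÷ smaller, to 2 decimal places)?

File A, by a factor of 1.63

File A: 96,000 × 3 × 1 = 288,000 bytes/s.
File B: 44,100 × 2 × 2 = 176,400 bytes/s.
File A is larger; ratio = 454,752,000 / 278,535,600 = 1.63.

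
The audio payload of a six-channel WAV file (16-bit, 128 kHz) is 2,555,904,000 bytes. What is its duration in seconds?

1,664 seconds

Byte rate = 128,000 × 2 × 6 = 1,536,000 bytes/s.
Duration = 2,555,904,000 / 1,536,000 = 1,664 s.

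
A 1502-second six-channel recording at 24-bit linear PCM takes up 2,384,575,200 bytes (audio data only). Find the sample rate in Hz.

88,200 Hz

Bytes = sample_rate × seconds × bytes_per_sample × channels.
sample_rate = 2,384,575,200 / (1,502 × 3 × 6) = 2,384,575,200 / 27,036 = 88,200 Hz.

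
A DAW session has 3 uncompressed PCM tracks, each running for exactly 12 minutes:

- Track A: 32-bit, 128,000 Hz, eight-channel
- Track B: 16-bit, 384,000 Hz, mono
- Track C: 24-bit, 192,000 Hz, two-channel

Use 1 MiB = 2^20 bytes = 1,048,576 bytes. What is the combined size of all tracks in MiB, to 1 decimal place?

exactly 12 minutes = 720 s.
Track A: 128,000 × 720 × 4 × 8 = 2,949,120,000 bytes.
Track B: 384,000 × 720 × 2 × 1 = 552,960,000 bytes.
Track C: 192,000 × 720 × 3 × 2 = 829,440,000 bytes.
Total = 4,331,520,000 bytes = 4130.9 MiB.

4130.9 MiB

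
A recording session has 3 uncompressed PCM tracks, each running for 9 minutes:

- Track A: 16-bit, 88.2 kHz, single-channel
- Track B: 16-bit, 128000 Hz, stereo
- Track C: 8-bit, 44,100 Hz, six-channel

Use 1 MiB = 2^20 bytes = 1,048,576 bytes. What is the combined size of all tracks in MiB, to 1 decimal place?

9 minutes = 540 s.
Track A: 88,200 × 540 × 2 × 1 = 95,256,000 bytes.
Track B: 128,000 × 540 × 2 × 2 = 276,480,000 bytes.
Track C: 44,100 × 540 × 1 × 6 = 142,884,000 bytes.
Total = 514,620,000 bytes = 490.8 MiB.

490.8 MiB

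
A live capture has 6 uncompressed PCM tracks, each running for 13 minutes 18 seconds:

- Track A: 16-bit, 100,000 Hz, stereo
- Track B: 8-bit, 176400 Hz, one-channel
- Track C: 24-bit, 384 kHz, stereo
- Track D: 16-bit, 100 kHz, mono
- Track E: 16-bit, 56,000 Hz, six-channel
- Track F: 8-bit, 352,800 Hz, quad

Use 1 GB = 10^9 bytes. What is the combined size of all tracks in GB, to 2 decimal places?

13 minutes 18 seconds = 798 s.
Track A: 100,000 × 798 × 2 × 2 = 319,200,000 bytes.
Track B: 176,400 × 798 × 1 × 1 = 140,767,200 bytes.
Track C: 384,000 × 798 × 3 × 2 = 1,838,592,000 bytes.
Track D: 100,000 × 798 × 2 × 1 = 159,600,000 bytes.
Track E: 56,000 × 798 × 2 × 6 = 536,256,000 bytes.
Track F: 352,800 × 798 × 1 × 4 = 1,126,137,600 bytes.
Total = 4,120,552,800 bytes = 4.12 GB.

4.12 GB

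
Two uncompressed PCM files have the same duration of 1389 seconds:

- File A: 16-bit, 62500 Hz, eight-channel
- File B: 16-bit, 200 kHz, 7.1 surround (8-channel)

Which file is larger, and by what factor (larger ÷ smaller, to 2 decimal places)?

File B, by a factor of 3.20

File A: 62,500 × 2 × 8 = 1,000,000 bytes/s.
File B: 200,000 × 2 × 8 = 3,200,000 bytes/s.
File B is larger; ratio = 4,444,800,000 / 1,389,000,000 = 3.20.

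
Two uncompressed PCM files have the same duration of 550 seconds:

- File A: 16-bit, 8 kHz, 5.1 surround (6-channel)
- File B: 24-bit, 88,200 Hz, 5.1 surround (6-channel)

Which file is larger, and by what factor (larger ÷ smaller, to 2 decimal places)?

File B, by a factor of 16.54

File A: 8,000 × 2 × 6 = 96,000 bytes/s.
File B: 88,200 × 3 × 6 = 1,587,600 bytes/s.
File B is larger; ratio = 873,180,000 / 52,800,000 = 16.54.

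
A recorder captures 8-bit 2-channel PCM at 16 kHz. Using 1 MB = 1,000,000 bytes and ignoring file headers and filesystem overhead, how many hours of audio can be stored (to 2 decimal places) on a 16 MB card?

Uncompressed byte rate = 16,000 × 1 × 2 = 32,000 bytes/s.
Capacity = 16 × 1,000,000 = 16,000,000 bytes.
16,000,000 / 32,000 ≈ 500 s → 0.14 hours.

0.14 hours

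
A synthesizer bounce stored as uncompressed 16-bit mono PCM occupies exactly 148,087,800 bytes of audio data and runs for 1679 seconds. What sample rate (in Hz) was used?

44,100 Hz

Bytes = sample_rate × seconds × bytes_per_sample × channels.
sample_rate = 148,087,800 / (1,679 × 2 × 1) = 148,087,800 / 3,358 = 44,100 Hz.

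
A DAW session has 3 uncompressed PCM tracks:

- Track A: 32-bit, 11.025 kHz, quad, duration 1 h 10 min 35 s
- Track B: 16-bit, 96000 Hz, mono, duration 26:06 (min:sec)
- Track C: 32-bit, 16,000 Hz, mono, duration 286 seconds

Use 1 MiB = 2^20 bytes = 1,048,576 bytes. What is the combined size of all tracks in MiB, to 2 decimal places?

1016.65 MiB

Track A: 1 h 10 min 35 s = 4,235 s; 11,025 × 4,235 × 4 × 4 = 747,054,000 bytes.
Track B: 26:06 (min:sec) = 1,566 s; 96,000 × 1,566 × 2 × 1 = 300,672,000 bytes.
Track C: 16,000 × 286 × 4 × 1 = 18,304,000 bytes.
Total = 1,066,030,000 bytes = 1016.65 MiB.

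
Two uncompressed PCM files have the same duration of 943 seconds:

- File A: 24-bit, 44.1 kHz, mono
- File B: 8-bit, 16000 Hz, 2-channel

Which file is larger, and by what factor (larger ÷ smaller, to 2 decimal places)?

File A: 44,100 × 3 × 1 = 132,300 bytes/s.
File B: 16,000 × 1 × 2 = 32,000 bytes/s.
File A is larger; ratio = 124,758,900 / 30,176,000 = 4.13.

File A, by a factor of 4.13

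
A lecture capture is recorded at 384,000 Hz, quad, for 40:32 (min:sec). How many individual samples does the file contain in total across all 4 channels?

40:32 (min:sec) = 2,432 s.
384,000 × 2,432 s × 4 ch = 3,735,552,000 samples.

3,735,552,000 samples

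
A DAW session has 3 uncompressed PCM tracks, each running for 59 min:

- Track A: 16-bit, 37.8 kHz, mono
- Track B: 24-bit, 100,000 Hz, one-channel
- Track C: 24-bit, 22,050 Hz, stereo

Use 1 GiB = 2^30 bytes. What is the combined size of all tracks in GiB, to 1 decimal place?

59 min = 3,540 s.
Track A: 37,800 × 3,540 × 2 × 1 = 267,624,000 bytes.
Track B: 100,000 × 3,540 × 3 × 1 = 1,062,000,000 bytes.
Track C: 22,050 × 3,540 × 3 × 2 = 468,342,000 bytes.
Total = 1,797,966,000 bytes = 1.7 GiB.

1.7 GiB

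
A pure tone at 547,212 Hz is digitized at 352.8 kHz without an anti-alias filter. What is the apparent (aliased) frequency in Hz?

158,388 Hz

Nyquist = 352,800/2 = 176,400 Hz; 547,212 Hz exceeds it.
Alias = |547,212 − 2×352,800| = |547,212 − 705,600| = 158,388 Hz.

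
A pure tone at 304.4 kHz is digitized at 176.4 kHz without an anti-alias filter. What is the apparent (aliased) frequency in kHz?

48.4 kHz

Nyquist = 176,400/2 = 88,200 Hz; 304,400 Hz exceeds it.
Alias = |304,400 − 2×176,400| = |304,400 − 352,800| = 48,400 Hz = 48.4 kHz.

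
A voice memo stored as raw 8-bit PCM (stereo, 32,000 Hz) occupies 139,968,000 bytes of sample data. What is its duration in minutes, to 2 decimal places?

Byte rate = 32,000 × 1 × 2 = 64,000 bytes/s.
Duration = 139,968,000 / 64,000 = 2,187 s.
2,187 s / 60 = 36.45 minutes.

36.45 minutes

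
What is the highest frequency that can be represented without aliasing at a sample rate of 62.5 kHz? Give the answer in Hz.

31,250 Hz

Nyquist frequency = sample rate / 2 = 62,500 / 2 = 31,250 Hz.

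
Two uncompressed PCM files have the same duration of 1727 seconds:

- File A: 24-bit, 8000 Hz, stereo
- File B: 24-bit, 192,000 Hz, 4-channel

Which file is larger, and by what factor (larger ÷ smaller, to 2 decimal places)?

File A: 8,000 × 3 × 2 = 48,000 bytes/s.
File B: 192,000 × 3 × 4 = 2,304,000 bytes/s.
File B is larger; ratio = 3,979,008,000 / 82,896,000 = 48.00.

File B, by a factor of 48.00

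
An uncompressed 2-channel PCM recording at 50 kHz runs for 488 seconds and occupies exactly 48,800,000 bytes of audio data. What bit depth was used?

8 bits

Bytes per sample = 48,800,000 / (50,000 × 488 × 2) = 48,800,000 / 48,800,000 = 1.
Bit depth = 1 × 8 = 8 bits.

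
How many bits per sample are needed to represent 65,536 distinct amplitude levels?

16 bits

log2(65,536) = 16.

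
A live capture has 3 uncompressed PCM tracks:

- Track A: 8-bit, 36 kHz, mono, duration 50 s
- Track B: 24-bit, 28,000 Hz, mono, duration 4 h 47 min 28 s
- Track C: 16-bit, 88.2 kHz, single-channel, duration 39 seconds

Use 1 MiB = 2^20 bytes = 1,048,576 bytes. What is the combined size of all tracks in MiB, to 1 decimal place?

Track A: 36,000 × 50 × 1 × 1 = 1,800,000 bytes.
Track B: 4 h 47 min 28 s = 17,248 s; 28,000 × 17,248 × 3 × 1 = 1,448,832,000 bytes.
Track C: 88,200 × 39 × 2 × 1 = 6,879,600 bytes.
Total = 1,457,511,600 bytes = 1390.0 MiB.

1390.0 MiB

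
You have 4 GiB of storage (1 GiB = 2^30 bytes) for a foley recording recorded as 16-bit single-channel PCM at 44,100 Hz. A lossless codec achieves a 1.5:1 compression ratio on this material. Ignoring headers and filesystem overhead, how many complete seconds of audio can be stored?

73,043 seconds

Uncompressed byte rate = 44,100 × 2 × 1 = 88,200 bytes/s.
After 1.5:1 compression, effective rate ≈ 58800 bytes/s.
Capacity = 4 × 1,073,741,824 = 4,294,967,296 bytes.
4,294,967,296 / effective rate ≈ 73043.66 s → 73,043 seconds.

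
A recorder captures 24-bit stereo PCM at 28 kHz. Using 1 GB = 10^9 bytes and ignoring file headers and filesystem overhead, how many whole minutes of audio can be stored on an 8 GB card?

793 minutes

Uncompressed byte rate = 28,000 × 3 × 2 = 168,000 bytes/s.
Capacity = 8 × 1,000,000,000 = 8,000,000,000 bytes.
8,000,000,000 / 168,000 ≈ 47619.05 s → 793 minutes.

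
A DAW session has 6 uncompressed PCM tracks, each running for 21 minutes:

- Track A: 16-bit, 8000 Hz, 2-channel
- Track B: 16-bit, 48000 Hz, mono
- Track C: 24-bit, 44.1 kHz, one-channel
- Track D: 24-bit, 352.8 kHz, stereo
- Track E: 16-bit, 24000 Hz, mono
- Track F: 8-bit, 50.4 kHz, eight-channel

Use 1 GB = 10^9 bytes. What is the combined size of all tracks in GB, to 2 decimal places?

21 minutes = 1,260 s.
Track A: 8,000 × 1,260 × 2 × 2 = 40,320,000 bytes.
Track B: 48,000 × 1,260 × 2 × 1 = 120,960,000 bytes.
Track C: 44,100 × 1,260 × 3 × 1 = 166,698,000 bytes.
Track D: 352,800 × 1,260 × 3 × 2 = 2,667,168,000 bytes.
Track E: 24,000 × 1,260 × 2 × 1 = 60,480,000 bytes.
Track F: 50,400 × 1,260 × 1 × 8 = 508,032,000 bytes.
Total = 3,563,658,000 bytes = 3.56 GB.

3.56 GB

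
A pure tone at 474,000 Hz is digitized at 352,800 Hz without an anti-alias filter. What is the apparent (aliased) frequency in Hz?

Nyquist = 352,800/2 = 176,400 Hz; 474,000 Hz exceeds it.
Alias = |474,000 − 1×352,800| = |474,000 − 352,800| = 121,200 Hz.

121,200 Hz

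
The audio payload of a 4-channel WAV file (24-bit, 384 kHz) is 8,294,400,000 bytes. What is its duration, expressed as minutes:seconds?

30:00

Byte rate = 384,000 × 3 × 4 = 4,608,000 bytes/s.
Duration = 8,294,400,000 / 4,608,000 = 1,800 s.
1,800 s = 30:00.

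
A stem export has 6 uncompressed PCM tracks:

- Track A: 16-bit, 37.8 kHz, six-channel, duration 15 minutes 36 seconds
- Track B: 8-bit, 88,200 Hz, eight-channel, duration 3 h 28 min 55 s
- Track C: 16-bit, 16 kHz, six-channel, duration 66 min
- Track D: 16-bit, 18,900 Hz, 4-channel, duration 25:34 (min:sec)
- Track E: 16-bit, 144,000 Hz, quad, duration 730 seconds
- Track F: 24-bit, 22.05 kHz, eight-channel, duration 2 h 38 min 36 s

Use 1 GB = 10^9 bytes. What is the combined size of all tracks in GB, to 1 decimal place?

Track A: 15 minutes 36 seconds = 936 s; 37,800 × 936 × 2 × 6 = 424,569,600 bytes.
Track B: 3 h 28 min 55 s = 12,535 s; 88,200 × 12,535 × 1 × 8 = 8,844,696,000 bytes.
Track C: 66 min = 3,960 s; 16,000 × 3,960 × 2 × 6 = 760,320,000 bytes.
Track D: 25:34 (min:sec) = 1,534 s; 18,900 × 1,534 × 2 × 4 = 231,940,800 bytes.
Track E: 144,000 × 730 × 2 × 4 = 840,960,000 bytes.
Track F: 2 h 38 min 36 s = 9,516 s; 22,050 × 9,516 × 3 × 8 = 5,035,867,200 bytes.
Total = 16,138,353,600 bytes = 16.1 GB.

16.1 GB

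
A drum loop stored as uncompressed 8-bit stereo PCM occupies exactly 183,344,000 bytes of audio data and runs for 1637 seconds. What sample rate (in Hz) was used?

Bytes = sample_rate × seconds × bytes_per_sample × channels.
sample_rate = 183,344,000 / (1,637 × 1 × 2) = 183,344,000 / 3,274 = 56,000 Hz.

56,000 Hz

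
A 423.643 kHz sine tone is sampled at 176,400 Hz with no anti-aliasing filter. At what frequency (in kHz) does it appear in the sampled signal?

Nyquist = 176,400/2 = 88,200 Hz; 423,643 Hz exceeds it.
Alias = |423,643 − 2×176,400| = |423,643 − 352,800| = 70,843 Hz = 70.843 kHz.

70.843 kHz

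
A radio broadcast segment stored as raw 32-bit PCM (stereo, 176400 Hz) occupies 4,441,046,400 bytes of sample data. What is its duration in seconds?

3,147 seconds

Byte rate = 176,400 × 4 × 2 = 1,411,200 bytes/s.
Duration = 4,441,046,400 / 1,411,200 = 3,147 s.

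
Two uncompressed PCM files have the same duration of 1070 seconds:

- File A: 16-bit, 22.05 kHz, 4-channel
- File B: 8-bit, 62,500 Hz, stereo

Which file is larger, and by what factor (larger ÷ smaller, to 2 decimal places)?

File A: 22,050 × 2 × 4 = 176,400 bytes/s.
File B: 62,500 × 1 × 2 = 125,000 bytes/s.
File A is larger; ratio = 188,748,000 / 133,750,000 = 1.41.

File A, by a factor of 1.41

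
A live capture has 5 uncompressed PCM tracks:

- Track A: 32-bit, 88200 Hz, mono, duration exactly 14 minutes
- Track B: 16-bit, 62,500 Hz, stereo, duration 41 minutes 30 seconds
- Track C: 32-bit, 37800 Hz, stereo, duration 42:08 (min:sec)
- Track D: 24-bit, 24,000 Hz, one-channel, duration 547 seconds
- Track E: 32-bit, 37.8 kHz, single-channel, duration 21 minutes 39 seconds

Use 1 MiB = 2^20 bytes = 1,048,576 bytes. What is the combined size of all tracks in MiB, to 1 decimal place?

1830.2 MiB

Track A: exactly 14 minutes = 840 s; 88,200 × 840 × 4 × 1 = 296,352,000 bytes.
Track B: 41 minutes 30 seconds = 2,490 s; 62,500 × 2,490 × 2 × 2 = 622,500,000 bytes.
Track C: 42:08 (min:sec) = 2,528 s; 37,800 × 2,528 × 4 × 2 = 764,467,200 bytes.
Track D: 24,000 × 547 × 3 × 1 = 39,384,000 bytes.
Track E: 21 minutes 39 seconds = 1,299 s; 37,800 × 1,299 × 4 × 1 = 196,408,800 bytes.
Total = 1,919,112,000 bytes = 1830.2 MiB.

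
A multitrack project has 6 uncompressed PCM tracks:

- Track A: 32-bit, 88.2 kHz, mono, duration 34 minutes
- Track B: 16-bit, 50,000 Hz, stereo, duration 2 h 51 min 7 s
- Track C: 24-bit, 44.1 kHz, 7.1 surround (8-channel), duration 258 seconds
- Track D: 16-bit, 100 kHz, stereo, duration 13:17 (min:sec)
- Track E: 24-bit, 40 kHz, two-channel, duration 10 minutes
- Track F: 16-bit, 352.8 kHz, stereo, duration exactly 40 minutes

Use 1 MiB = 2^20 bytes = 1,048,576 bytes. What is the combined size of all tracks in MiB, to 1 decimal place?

6576.4 MiB

Track A: 34 minutes = 2,040 s; 88,200 × 2,040 × 4 × 1 = 719,712,000 bytes.
Track B: 2 h 51 min 7 s = 10,267 s; 50,000 × 10,267 × 2 × 2 = 2,053,400,000 bytes.
Track C: 44,100 × 258 × 3 × 8 = 273,067,200 bytes.
Track D: 13:17 (min:sec) = 797 s; 100,000 × 797 × 2 × 2 = 318,800,000 bytes.
Track E: 10 minutes = 600 s; 40,000 × 600 × 3 × 2 = 144,000,000 bytes.
Track F: exactly 40 minutes = 2,400 s; 352,800 × 2,400 × 2 × 2 = 3,386,880,000 bytes.
Total = 6,895,859,200 bytes = 6576.4 MiB.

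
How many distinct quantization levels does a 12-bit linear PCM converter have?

2^12 = 4,096.

4,096 levels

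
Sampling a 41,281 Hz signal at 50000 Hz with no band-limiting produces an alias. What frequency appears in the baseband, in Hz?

8,719 Hz

Nyquist = 50,000/2 = 25,000 Hz; 41,281 Hz exceeds it.
Alias = |41,281 − 1×50,000| = |41,281 − 50,000| = 8,719 Hz.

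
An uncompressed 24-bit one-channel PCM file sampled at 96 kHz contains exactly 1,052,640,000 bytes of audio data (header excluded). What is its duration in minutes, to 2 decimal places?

Byte rate = 96,000 × 3 × 1 = 288,000 bytes/s.
Duration = 1,052,640,000 / 288,000 = 3,655 s.
3,655 s / 60 = 60.92 minutes.

60.92 minutes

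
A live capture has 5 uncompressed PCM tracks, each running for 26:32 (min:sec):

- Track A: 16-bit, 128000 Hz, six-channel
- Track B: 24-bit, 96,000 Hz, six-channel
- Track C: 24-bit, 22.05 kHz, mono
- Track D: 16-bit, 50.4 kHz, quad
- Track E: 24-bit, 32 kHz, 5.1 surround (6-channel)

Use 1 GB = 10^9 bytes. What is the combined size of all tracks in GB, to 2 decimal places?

26:32 (min:sec) = 1,592 s.
Track A: 128,000 × 1,592 × 2 × 6 = 2,445,312,000 bytes.
Track B: 96,000 × 1,592 × 3 × 6 = 2,750,976,000 bytes.
Track C: 22,050 × 1,592 × 3 × 1 = 105,310,800 bytes.
Track D: 50,400 × 1,592 × 2 × 4 = 641,894,400 bytes.
Track E: 32,000 × 1,592 × 3 × 6 = 916,992,000 bytes.
Total = 6,860,485,200 bytes = 6.86 GB.

6.86 GB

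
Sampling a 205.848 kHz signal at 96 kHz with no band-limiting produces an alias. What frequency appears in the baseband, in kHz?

13.848 kHz

Nyquist = 96,000/2 = 48,000 Hz; 205,848 Hz exceeds it.
Alias = |205,848 − 2×96,000| = |205,848 − 192,000| = 13,848 Hz = 13.848 kHz.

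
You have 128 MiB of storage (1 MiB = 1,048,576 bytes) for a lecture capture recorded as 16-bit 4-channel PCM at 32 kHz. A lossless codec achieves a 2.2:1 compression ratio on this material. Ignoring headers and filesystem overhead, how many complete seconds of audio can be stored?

Uncompressed byte rate = 32,000 × 2 × 4 = 256,000 bytes/s.
After 2.2:1 compression, effective rate ≈ 116363.64 bytes/s.
Capacity = 128 × 1,048,576 = 134,217,728 bytes.
134,217,728 / effective rate ≈ 1153.43 s → 1,153 seconds.

1,153 seconds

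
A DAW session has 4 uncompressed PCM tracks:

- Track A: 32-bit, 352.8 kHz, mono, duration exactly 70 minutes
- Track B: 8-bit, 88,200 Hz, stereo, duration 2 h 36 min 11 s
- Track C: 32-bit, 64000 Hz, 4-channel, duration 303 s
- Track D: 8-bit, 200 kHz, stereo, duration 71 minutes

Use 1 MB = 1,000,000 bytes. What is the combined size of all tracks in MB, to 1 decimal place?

9594.4 MB

Track A: exactly 70 minutes = 4,200 s; 352,800 × 4,200 × 4 × 1 = 5,927,040,000 bytes.
Track B: 2 h 36 min 11 s = 9,371 s; 88,200 × 9,371 × 1 × 2 = 1,653,044,400 bytes.
Track C: 64,000 × 303 × 4 × 4 = 310,272,000 bytes.
Track D: 71 minutes = 4,260 s; 200,000 × 4,260 × 1 × 2 = 1,704,000,000 bytes.
Total = 9,594,356,400 bytes = 9594.4 MB.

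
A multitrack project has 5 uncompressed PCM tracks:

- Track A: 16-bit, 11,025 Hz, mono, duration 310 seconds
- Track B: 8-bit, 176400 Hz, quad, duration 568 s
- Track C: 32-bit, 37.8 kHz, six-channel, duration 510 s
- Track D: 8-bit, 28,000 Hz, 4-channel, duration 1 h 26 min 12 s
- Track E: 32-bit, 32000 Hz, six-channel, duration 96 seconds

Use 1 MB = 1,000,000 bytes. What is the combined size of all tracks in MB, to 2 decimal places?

Track A: 11,025 × 310 × 2 × 1 = 6,835,500 bytes.
Track B: 176,400 × 568 × 1 × 4 = 400,780,800 bytes.
Track C: 37,800 × 510 × 4 × 6 = 462,672,000 bytes.
Track D: 1 h 26 min 12 s = 5,172 s; 28,000 × 5,172 × 1 × 4 = 579,264,000 bytes.
Track E: 32,000 × 96 × 4 × 6 = 73,728,000 bytes.
Total = 1,523,280,300 bytes = 1523.28 MB.

1523.28 MB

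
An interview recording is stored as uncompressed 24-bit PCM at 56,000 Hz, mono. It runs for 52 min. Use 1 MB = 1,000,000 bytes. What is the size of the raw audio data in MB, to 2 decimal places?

524.16 MB

Duration = 52 min = 3,120 s.
Bytes = 56,000 samples/s × 3,120 s × 3 bytes/sample × 1 ch = 524,160,000 bytes.
524,160,000 / 1,000,000 = 524.16 MB.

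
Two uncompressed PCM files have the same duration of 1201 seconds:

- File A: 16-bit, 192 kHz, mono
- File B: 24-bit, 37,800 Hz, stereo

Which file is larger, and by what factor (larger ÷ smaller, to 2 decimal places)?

File A: 192,000 × 2 × 1 = 384,000 bytes/s.
File B: 37,800 × 3 × 2 = 226,800 bytes/s.
File A is larger; ratio = 461,184,000 / 272,386,800 = 1.69.

File A, by a factor of 1.69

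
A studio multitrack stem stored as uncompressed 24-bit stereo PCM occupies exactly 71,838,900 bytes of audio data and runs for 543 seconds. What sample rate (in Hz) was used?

22,050 Hz

Bytes = sample_rate × seconds × bytes_per_sample × channels.
sample_rate = 71,838,900 / (543 × 3 × 2) = 71,838,900 / 3,258 = 22,050 Hz.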